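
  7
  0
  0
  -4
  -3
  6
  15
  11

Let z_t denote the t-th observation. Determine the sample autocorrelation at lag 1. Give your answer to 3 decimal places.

0.540

Mean z̄ = (7 + 0 + 0 − 4 − 3 + 6 + 15 + 11)/8 = 4.0000
Numerator Σ_{t=1}^{7}(z_t−z̄)(z_{t+1}−z̄) = 177.0000
Denominator Σ(z_t−z̄)² = 328.0000
r_1 = 177.0000 / 328.0000 = 0.540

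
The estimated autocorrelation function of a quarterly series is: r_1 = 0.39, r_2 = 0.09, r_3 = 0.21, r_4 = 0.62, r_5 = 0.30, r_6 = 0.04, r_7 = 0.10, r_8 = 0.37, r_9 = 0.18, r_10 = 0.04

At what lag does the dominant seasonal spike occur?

4

The largest autocorrelation is r_4 = 0.62; the remaining lags stay at or below 0.39. The elevated value at lag 1 (0.39), dropping to 0.09 at lag 2, reflects decaying short-term dependence rather than seasonality.
The dominant spike at lag 4 indicates a seasonal period of 4.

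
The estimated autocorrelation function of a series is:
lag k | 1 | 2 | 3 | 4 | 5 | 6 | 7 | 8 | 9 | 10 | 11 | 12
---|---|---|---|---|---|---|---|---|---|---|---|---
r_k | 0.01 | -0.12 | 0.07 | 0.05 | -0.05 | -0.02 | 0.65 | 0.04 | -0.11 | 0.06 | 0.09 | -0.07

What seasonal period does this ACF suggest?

7

The largest autocorrelation is r_7 = 0.65; the remaining lags stay at or below 0.09.
The dominant spike at lag 7 indicates a seasonal period of 7.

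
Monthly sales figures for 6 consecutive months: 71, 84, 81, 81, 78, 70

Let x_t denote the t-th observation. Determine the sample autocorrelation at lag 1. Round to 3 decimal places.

Mean x̄ = (71 + 84 + 81 + 81 + 78 + 70)/6 = 77.5000
Deviations from mean: -6.5000, 6.5000, 3.5000, 3.5000, 0.5000, -7.5000
Σ(x_t−x̄)(x_{t+1}−x̄) = (-42.2500) + (22.7500) + (12.2500) + (1.7500) + (-3.7500) = -9.2500
Denominator Σ(x_t−x̄)² = 165.5000
r_1 = -9.2500 / 165.5000 = -0.056

-0.056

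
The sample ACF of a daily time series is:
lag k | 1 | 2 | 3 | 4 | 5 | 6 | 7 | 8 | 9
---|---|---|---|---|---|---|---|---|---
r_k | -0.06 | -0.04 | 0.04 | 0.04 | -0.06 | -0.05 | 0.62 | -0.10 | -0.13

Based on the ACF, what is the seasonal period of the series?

The largest autocorrelation is r_7 = 0.62; the remaining lags stay at or below 0.04.
The dominant spike at lag 7 indicates a seasonal period of 7.

7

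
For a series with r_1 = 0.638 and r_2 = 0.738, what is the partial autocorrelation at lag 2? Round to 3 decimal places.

φ_{22} = (r_2 − r_1²) / (1 − r_1²)
r_1² = (0.638)² = 0.407044
Numerator = 0.738 − 0.4070 = 0.3310; denominator = 1 − 0.4070 = 0.5930
φ_{22} = 0.3310 / 0.5930 = 0.558

0.558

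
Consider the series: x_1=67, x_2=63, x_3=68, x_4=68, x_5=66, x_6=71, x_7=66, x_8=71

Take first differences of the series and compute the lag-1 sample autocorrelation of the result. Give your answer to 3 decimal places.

First differences Δx: -4, 5, 0, -2, 5, -5, 5
Mean of differences = 0.5714
Numerator Σ(Δx_t−Δx̄)(Δx_{t+1}−Δx̄) = -82.0408
Denominator Σ(Δx_t−Δx̄)² = 117.7143
r_1(Δx) = -82.0408 / 117.7143 = -0.697

-0.697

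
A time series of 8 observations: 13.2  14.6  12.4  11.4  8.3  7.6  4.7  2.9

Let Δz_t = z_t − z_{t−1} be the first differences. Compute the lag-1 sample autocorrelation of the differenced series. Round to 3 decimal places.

-0.354

First differences Δz: 1.4, -2.2, -1.0, -3.1, -0.7, -2.9, -1.8
Mean of differences = -1.4714
Numerator Σ(Δz_t−Δz̄)(Δz_{t+1}−Δz̄) = -5.0922
Denominator Σ(Δz_t−Δz̄)² = 14.3943
r_1(Δz) = -5.0922 / 14.3943 = -0.354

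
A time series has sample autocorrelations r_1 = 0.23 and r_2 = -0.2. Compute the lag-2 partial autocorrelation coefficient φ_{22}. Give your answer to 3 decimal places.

φ_{22} = (r_2 − r_1²) / (1 − r_1²)
r_1² = (0.23)² = 0.0529
Numerator = -0.2 − 0.0529 = -0.2529; denominator = 1 − 0.0529 = 0.9471
φ_{22} = -0.2529 / 0.9471 = -0.267

-0.267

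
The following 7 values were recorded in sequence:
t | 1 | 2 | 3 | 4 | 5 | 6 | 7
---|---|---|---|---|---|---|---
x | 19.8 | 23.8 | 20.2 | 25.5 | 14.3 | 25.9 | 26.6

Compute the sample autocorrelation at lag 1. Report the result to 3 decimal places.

-0.443

Mean x̄ = (19.8 + 23.8 + 20.2 + 25.5 + 14.3 + 25.9 + 26.6)/7 = 22.3000
Deviations from mean: -2.5000, 1.5000, -2.1000, 3.2000, -8.0000, 3.6000, 4.3000
Σ(x_t−x̄)(x_{t+1}−x̄) = (-3.7500) + (-3.1500) + (-6.7200) + (-25.6000) + (-28.8000) + (15.4800) = -52.5400
Denominator Σ(x_t−x̄)² = 118.6000
r_1 = -52.5400 / 118.6000 = -0.443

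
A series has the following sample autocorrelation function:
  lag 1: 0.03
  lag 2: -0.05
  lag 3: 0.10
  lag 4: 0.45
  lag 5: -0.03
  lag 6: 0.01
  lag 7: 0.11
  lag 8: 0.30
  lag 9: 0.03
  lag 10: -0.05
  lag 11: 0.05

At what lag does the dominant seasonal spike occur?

4

The largest autocorrelation is r_4 = 0.45, with a weaker echo at lag 8 (0.30); the remaining lags stay at or below 0.11.
The dominant spike at lag 4 indicates a seasonal period of 4.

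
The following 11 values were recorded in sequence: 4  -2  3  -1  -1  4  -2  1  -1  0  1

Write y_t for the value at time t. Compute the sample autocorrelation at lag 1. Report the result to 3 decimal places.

Mean ȳ = (4 − 2 + 3 − 1 − 1 + 4 − 2 + 1 − 1 + 0 + 1)/11 = 0.5455
Numerator Σ_{t=1}^{10}(y_t−ȳ)(y_{t+1}−ȳ) = -31.8430
Denominator Σ(y_t−ȳ)² = 50.7273
r_1 = -31.8430 / 50.7273 = -0.628

-0.628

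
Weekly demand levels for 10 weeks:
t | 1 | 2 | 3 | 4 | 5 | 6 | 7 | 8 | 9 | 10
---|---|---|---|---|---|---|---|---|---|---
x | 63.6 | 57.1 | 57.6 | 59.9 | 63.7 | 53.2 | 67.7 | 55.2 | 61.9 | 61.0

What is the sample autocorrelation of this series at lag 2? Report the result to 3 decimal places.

0.314

Mean x̄ = (63.6 + 57.1 + 57.6 + 59.9 + 63.7 + 53.2 + 67.7 + 55.2 + 61.9 + 61.0)/10 = 60.0900
Numerator Σ_{t=1}^{8}(x_t−x̄)(x_{t+2}−x̄) = 54.6368
Denominator Σ(x_t−x̄)² = 173.9290
r_2 = 54.6368 / 173.9290 = 0.314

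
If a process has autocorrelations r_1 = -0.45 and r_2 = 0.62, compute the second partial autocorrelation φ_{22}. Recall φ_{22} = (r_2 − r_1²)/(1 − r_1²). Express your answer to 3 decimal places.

φ_{22} = (r_2 − r_1²) / (1 − r_1²)
r_1² = (-0.45)² = 0.2025
Numerator = 0.62 − 0.2025 = 0.4175; denominator = 1 − 0.2025 = 0.7975
φ_{22} = 0.4175 / 0.7975 = 0.524

0.524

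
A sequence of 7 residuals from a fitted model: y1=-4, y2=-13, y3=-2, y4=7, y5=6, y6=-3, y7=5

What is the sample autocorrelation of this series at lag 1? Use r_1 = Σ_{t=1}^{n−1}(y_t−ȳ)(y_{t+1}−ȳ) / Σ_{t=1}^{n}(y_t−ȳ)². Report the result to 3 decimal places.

0.228

Mean ȳ = (-4 − 13 − 2 + 7 + 6 − 3 + 5)/7 = -0.5714
Deviations from mean: -3.4286, -12.4286, -1.4286, 7.5714, 6.5714, -2.4286, 5.5714
Σ(y_t−ȳ)(y_{t+1}−ȳ) = (42.6122) + (17.7551) + (-10.8163) + (49.7551) + (-15.9592) + (-13.5306) = 69.8163
Denominator Σ(y_t−ȳ)² = 305.7143
r_1 = 69.8163 / 305.7143 = 0.228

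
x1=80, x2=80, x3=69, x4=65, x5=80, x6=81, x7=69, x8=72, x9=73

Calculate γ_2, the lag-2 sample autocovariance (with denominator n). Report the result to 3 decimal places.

-23.802

Mean x̄ = (80 + 80 + 69 + 65 + 80 + 81 + 69 + 72 + 73)/9 = 74.3333
Σ_{t=1}^{7}(x_t−x̄)(x_{t+2}−x̄) = -214.2222
γ_2 = -214.2222 / 9 = -23.802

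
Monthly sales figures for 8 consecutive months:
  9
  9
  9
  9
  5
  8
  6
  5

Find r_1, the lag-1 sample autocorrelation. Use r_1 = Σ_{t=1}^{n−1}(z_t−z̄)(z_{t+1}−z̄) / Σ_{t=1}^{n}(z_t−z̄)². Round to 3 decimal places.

0.198

Mean z̄ = (9 + 9 + 9 + 9 + 5 + 8 + 6 + 5)/8 = 7.5000
Deviations from mean: 1.5000, 1.5000, 1.5000, 1.5000, -2.5000, 0.5000, -1.5000, -2.5000
Numerator Σ_{t=1}^{7}(z_t−z̄)(z_{t+1}−z̄) = 4.7500
Denominator Σ(z_t−z̄)² = 24.0000
r_1 = 4.7500 / 24.0000 = 0.198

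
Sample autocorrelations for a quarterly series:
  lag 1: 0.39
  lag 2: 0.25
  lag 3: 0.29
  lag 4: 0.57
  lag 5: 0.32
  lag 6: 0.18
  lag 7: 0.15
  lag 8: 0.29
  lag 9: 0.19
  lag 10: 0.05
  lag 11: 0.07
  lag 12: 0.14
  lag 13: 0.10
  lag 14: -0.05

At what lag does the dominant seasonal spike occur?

The largest autocorrelation is r_4 = 0.57; the remaining lags stay at or below 0.39. The elevated value at lag 1 (0.39), dropping to 0.25 at lag 2, reflects decaying short-term dependence rather than seasonality.
The dominant spike at lag 4 indicates a seasonal period of 4.

4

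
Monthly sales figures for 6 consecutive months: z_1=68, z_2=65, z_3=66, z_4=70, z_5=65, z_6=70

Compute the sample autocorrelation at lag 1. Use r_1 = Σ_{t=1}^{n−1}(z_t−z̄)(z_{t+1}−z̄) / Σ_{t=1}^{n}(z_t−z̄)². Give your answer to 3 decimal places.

-0.528

Mean z̄ = (68 + 65 + 66 + 70 + 65 + 70)/6 = 67.3333
Deviations from mean: 0.6667, -2.3333, -1.3333, 2.6667, -2.3333, 2.6667
Σ(z_t−z̄)(z_{t+1}−z̄) = (-1.5556) + (3.1111) + (-3.5556) + (-6.2222) + (-6.2222) = -14.4444
Denominator Σ(z_t−z̄)² = 27.3333
r_1 = -14.4444 / 27.3333 = -0.528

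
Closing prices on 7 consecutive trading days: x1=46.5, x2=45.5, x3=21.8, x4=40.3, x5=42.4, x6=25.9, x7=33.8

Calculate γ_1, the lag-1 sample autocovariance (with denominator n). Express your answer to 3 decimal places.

-15.573

Mean x̄ = (46.5 + 45.5 + 21.8 + 40.3 + 42.4 + 25.9 + 33.8)/7 = 36.6000
Deviations: 9.9000, 8.9000, -14.8000, 3.7000, 5.8000, -10.7000, -2.8000
Σ_{t=1}^{6}(x_t−x̄)(x_{t+1}−x̄) = -109.0100
γ_1 = -109.0100 / 7 = -15.573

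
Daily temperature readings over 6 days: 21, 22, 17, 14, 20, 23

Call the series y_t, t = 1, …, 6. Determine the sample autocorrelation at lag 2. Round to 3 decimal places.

-0.661

Mean ȳ = (21 + 22 + 17 + 14 + 20 + 23)/6 = 19.5000
Deviations from mean: 1.5000, 2.5000, -2.5000, -5.5000, 0.5000, 3.5000
Numerator Σ_{t=1}^{4}(y_t−ȳ)(y_{t+2}−ȳ) = -38.0000
Denominator Σ(y_t−ȳ)² = 57.5000
r_2 = -38.0000 / 57.5000 = -0.661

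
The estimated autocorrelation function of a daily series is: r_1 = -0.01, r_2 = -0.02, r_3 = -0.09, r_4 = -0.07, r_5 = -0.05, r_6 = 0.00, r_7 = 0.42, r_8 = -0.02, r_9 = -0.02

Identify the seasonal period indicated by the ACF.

7

The largest autocorrelation is r_7 = 0.42; the remaining lags stay at or below 0.00.
The dominant spike at lag 7 indicates a seasonal period of 7.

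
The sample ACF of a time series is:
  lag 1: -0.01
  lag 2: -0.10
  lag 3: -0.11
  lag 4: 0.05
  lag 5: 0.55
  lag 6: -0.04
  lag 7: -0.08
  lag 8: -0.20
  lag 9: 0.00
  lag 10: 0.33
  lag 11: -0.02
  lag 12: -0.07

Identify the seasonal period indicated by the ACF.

The largest autocorrelation is r_5 = 0.55, with a weaker echo at lag 10 (0.33); the remaining lags stay at or below 0.05.
The dominant spike at lag 5 indicates a seasonal period of 5.

5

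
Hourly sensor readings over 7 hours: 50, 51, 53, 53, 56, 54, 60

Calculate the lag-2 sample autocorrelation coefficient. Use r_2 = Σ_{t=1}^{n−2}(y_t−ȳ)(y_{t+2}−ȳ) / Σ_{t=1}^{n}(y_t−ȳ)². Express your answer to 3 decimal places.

0.254

Mean ȳ = (50 + 51 + 53 + 53 + 56 + 54 + 60)/7 = 53.8571
Deviations from mean: -3.8571, -2.8571, -0.8571, -0.8571, 2.1429, 0.1429, 6.1429
Σ(y_t−ȳ)(y_{t+2}−ȳ) = (3.3061) + (2.4490) + (-1.8367) + (-0.1224) + (13.1633) = 16.9592
Denominator Σ(y_t−ȳ)² = 66.8571
r_2 = 16.9592 / 66.8571 = 0.254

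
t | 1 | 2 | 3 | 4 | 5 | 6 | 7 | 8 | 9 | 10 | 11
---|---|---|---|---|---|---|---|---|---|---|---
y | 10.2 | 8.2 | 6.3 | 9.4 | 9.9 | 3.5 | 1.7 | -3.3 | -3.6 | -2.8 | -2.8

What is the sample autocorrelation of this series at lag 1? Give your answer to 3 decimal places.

Mean ȳ = (10.2 + 8.2 + 6.3 + 9.4 + 9.9 + 3.5 + 1.7 − 3.3 − 3.6 − 2.8 − 2.8)/11 = 3.3364
Numerator Σ_{t=1}^{10}(y_t−ȳ)(y_{t+1}−ȳ) = 243.4832
Denominator Σ(y_t−ȳ)² = 329.5655
r_1 = 243.4832 / 329.5655 = 0.739

0.739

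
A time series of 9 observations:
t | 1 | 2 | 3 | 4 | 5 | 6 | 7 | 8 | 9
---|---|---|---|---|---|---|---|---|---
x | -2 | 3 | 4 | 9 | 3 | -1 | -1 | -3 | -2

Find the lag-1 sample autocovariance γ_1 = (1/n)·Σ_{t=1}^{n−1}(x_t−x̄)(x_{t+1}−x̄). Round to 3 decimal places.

6.579

Mean x̄ = (-2 + 3 + 4 + 9 + 3 − 1 − 1 − 3 − 2)/9 = 1.1111
Σ_{t=1}^{8}(x_t−x̄)(x_{t+1}−x̄) = 59.2099
γ_1 = 59.2099 / 9 = 6.579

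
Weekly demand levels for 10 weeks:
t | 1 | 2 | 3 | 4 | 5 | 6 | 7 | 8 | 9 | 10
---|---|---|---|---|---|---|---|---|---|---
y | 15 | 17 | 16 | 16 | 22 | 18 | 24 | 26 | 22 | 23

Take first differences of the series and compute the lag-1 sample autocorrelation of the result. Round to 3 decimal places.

First differences Δy: 2, -1, 0, 6, -4, 6, 2, -4, 1
Mean of differences = 0.8889
Numerator Σ(Δy_t−Δȳ)(Δy_{t+1}−Δȳ) = -55.2346
Denominator Σ(Δy_t−Δȳ)² = 106.8889
r_1(Δy) = -55.2346 / 106.8889 = -0.517

-0.517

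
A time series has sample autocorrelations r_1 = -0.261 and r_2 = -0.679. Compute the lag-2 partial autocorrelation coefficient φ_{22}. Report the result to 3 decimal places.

φ_{22} = (r_2 − r_1²) / (1 − r_1²)
r_1² = (-0.261)² = 0.068121
Numerator = -0.679 − 0.0681 = -0.7471; denominator = 1 − 0.0681 = 0.9319
φ_{22} = -0.7471 / 0.9319 = -0.802

-0.802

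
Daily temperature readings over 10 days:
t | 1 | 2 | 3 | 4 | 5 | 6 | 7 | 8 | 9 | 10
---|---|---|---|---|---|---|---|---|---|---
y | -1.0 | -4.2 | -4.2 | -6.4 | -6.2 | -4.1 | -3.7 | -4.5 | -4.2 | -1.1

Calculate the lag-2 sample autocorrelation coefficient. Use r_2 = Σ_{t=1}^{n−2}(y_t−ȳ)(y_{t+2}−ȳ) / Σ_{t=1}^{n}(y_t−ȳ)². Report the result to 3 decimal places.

Mean ȳ = (-1.0 − 4.2 − 4.2 − 6.4 − 6.2 − 4.1 − 3.7 − 4.5 − 4.2 − 1.1)/10 = -3.9600
Numerator Σ_{t=1}^{8}(y_t−ȳ)(y_{t+2}−ȳ) = -1.3592
Denominator Σ(y_t−ȳ)² = 28.4640
r_2 = -1.3592 / 28.4640 = -0.048

-0.048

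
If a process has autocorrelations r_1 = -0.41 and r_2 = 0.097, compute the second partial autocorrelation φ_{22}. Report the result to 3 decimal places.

-0.085

φ_{22} = (r_2 − r_1²) / (1 − r_1²)
r_1² = (-0.41)² = 0.1681
Numerator = 0.097 − 0.1681 = -0.0711; denominator = 1 − 0.1681 = 0.8319
φ_{22} = -0.0711 / 0.8319 = -0.085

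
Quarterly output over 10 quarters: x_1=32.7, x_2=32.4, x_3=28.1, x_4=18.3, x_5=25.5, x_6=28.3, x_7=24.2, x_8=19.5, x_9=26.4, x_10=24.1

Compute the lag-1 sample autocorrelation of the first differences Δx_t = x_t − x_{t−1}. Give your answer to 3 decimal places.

-0.210

First differences Δx: -0.3, -4.3, -9.8, 7.2, 2.8, -4.1, -4.7, 6.9, -2.3
Mean of differences = -0.9556
Numerator Σ(Δx_t−Δx̄)(Δx_{t+1}−Δx̄) = -54.1264
Denominator Σ(Δx_t−Δx̄)² = 257.8822
r_1(Δx) = -54.1264 / 257.8822 = -0.210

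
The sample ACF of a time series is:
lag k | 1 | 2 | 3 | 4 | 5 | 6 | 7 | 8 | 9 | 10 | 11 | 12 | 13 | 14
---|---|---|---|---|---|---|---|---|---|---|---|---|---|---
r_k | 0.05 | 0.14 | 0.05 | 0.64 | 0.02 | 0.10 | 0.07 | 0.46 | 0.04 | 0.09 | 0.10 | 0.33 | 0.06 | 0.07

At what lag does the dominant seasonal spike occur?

The largest autocorrelation is r_4 = 0.64, with weaker echoes at lags 8 (0.46) and 12 (0.33); the remaining lags stay at or below 0.14.
The dominant spike at lag 4 indicates a seasonal period of 4.

4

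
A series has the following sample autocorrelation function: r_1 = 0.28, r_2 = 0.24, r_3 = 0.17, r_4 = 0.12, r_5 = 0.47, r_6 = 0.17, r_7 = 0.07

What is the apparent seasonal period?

5

The largest autocorrelation is r_5 = 0.47; the remaining lags stay at or below 0.28. The elevated value at lag 1 (0.28), dropping to 0.24 at lag 2, reflects decaying short-term dependence rather than seasonality.
The dominant spike at lag 5 indicates a seasonal period of 5.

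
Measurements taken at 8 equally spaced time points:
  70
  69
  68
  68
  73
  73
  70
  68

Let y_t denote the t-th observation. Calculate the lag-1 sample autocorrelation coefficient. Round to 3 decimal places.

Mean ȳ = (70 + 69 + 68 + 68 + 73 + 73 + 70 + 68)/8 = 69.8750
Σ(y_t−ȳ)(y_{t+1}−ȳ) = (-0.1094) + (1.6406) + (3.5156) + (-5.8594) + (9.7656) + (0.3906) + (-0.2344) = 9.1094
Denominator Σ(y_t−ȳ)² = 30.8750
r_1 = 9.1094 / 30.8750 = 0.295

0.295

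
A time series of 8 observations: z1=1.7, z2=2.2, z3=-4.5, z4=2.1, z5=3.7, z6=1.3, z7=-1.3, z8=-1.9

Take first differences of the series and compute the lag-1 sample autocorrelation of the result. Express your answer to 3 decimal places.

First differences Δz: 0.5, -6.7, 6.6, 1.6, -2.4, -2.6, -0.6
Mean of differences = -0.5143
Numerator Σ(Δz_t−Δz̄)(Δz_{t+1}−Δz̄) = -35.1145
Denominator Σ(Δz_t−Δz̄)² = 102.2886
r_1(Δz) = -35.1145 / 102.2886 = -0.343

-0.343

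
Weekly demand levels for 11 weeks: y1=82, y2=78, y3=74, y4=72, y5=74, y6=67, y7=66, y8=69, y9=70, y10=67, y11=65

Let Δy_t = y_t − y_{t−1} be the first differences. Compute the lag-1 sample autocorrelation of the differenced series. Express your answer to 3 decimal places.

-0.066

First differences Δy: -4, -4, -2, 2, -7, -1, 3, 1, -3, -2
Mean of differences = -1.7000
Numerator Σ(Δy_t−Δȳ)(Δy_{t+1}−Δȳ) = -5.5900
Denominator Σ(Δy_t−Δȳ)² = 84.1000
r_1(Δy) = -5.5900 / 84.1000 = -0.066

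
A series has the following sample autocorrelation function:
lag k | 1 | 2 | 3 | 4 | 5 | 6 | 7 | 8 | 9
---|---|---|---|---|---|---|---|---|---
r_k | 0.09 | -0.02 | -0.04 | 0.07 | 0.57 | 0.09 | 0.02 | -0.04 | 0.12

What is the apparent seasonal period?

The largest autocorrelation is r_5 = 0.57; the remaining lags stay at or below 0.12.
The dominant spike at lag 5 indicates a seasonal period of 5.

5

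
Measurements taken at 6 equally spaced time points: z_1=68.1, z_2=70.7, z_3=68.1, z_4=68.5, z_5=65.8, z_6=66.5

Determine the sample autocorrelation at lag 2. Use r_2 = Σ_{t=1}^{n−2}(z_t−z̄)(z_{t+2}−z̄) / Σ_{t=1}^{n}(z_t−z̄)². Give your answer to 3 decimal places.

0.028

Mean z̄ = (68.1 + 70.7 + 68.1 + 68.5 + 65.8 + 66.5)/6 = 67.9500
Deviations from mean: 0.1500, 2.7500, 0.1500, 0.5500, -2.1500, -1.4500
Σ(z_t−z̄)(z_{t+2}−z̄) = (0.0225) + (1.5125) + (-0.3225) + (-0.7975) = 0.4150
Denominator Σ(z_t−z̄)² = 14.6350
r_2 = 0.4150 / 14.6350 = 0.028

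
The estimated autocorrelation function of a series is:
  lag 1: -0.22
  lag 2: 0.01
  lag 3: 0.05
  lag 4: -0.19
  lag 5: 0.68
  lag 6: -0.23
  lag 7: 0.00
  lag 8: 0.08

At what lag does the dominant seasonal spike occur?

5

The largest autocorrelation is r_5 = 0.68; the remaining lags stay at or below 0.08.
The dominant spike at lag 5 indicates a seasonal period of 5.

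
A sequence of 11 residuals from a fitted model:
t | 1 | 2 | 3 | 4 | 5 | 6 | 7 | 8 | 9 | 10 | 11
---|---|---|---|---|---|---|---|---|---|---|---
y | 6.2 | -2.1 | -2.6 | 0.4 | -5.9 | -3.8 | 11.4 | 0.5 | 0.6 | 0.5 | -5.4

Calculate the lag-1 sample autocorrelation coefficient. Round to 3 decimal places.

-0.109

Mean ȳ = (6.2 − 2.1 − 2.6 + 0.4 − 5.9 − 3.8 + 11.4 + 0.5 + 0.6 + 0.5 − 5.4)/11 = -0.0182
Numerator Σ_{t=1}^{10}(y_t−ȳ)(y_{t+1}−ȳ) = -28.2785
Denominator Σ(y_t−ȳ)² = 258.9964
r_1 = -28.2785 / 258.9964 = -0.109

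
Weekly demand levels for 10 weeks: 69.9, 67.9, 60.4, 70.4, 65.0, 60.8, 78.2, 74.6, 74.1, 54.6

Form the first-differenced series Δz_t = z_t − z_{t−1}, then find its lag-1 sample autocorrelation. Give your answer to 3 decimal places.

First differences Δz: -2.0, -7.5, 10.0, -5.4, -4.2, 17.4, -3.6, -0.5, -19.5
Mean of differences = -1.7000
Numerator Σ(Δz_t−Δz̄)(Δz_{t+1}−Δz̄) = -207.8400
Denominator Σ(Δz_t−Δz̄)² = 877.2600
r_1(Δz) = -207.8400 / 877.2600 = -0.237

-0.237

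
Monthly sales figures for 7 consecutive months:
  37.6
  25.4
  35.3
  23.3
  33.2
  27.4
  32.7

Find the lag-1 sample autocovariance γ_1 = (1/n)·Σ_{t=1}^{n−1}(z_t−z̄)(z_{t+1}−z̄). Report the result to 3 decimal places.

Mean z̄ = (37.6 + 25.4 + 35.3 + 23.3 + 33.2 + 27.4 + 32.7)/7 = 30.7000
Σ_{t=1}^{6}(z_t−z̄)(z_{t+1}−z̄) = -128.3400
γ_1 = -128.3400 / 7 = -18.334

-18.334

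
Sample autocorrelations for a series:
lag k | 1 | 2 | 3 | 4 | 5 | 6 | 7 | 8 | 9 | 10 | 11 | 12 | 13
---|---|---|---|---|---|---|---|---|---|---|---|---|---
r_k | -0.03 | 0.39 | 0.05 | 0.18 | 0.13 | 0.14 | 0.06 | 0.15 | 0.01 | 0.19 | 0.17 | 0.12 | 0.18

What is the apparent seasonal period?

2

The largest autocorrelation is r_2 = 0.39, with a weaker echo at lag 10 (0.19); the remaining lags stay at or below 0.18.
The dominant spike at lag 2 indicates a seasonal period of 2.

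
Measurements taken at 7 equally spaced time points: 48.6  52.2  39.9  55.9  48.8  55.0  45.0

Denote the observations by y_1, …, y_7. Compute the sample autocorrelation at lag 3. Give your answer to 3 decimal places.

Mean ȳ = (48.6 + 52.2 + 39.9 + 55.9 + 48.8 + 55.0 + 45.0)/7 = 49.3429
Deviations from mean: -0.7429, 2.8571, -9.4429, 6.5571, -0.5429, 5.6571, -4.3429
Σ(y_t−ȳ)(y_{t+3}−ȳ) = (-4.8710) + (-1.5510) + (-53.4196) + (-28.4767) = -88.3184
Denominator Σ(y_t−ȳ)² = 192.0371
r_3 = -88.3184 / 192.0371 = -0.460

-0.460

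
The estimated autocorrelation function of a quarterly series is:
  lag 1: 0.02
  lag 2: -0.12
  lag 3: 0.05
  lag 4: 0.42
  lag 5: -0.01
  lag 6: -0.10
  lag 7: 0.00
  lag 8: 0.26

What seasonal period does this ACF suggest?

The largest autocorrelation is r_4 = 0.42, with a weaker echo at lag 8 (0.26); the remaining lags stay at or below 0.05.
The dominant spike at lag 4 indicates a seasonal period of 4.

4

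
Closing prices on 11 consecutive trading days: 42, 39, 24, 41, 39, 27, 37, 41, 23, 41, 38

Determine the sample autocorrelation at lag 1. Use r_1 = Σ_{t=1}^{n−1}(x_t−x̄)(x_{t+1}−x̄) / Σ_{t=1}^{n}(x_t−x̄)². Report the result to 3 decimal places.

-0.415

Mean x̄ = (42 + 39 + 24 + 41 + 39 + 27 + 37 + 41 + 23 + 41 + 38)/11 = 35.6364
Numerator Σ_{t=1}^{10}(x_t−x̄)(x_{t+1}−x̄) = -218.4959
Denominator Σ(x_t−x̄)² = 526.5455
r_1 = -218.4959 / 526.5455 = -0.415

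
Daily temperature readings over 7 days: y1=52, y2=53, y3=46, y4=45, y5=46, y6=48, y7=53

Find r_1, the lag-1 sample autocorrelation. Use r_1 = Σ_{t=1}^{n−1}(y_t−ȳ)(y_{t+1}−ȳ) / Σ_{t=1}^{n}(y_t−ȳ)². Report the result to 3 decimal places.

Mean ȳ = (52 + 53 + 46 + 45 + 46 + 48 + 53)/7 = 49.0000
Deviations from mean: 3.0000, 4.0000, -3.0000, -4.0000, -3.0000, -1.0000, 4.0000
Σ(y_t−ȳ)(y_{t+1}−ȳ) = (12.0000) + (-12.0000) + (12.0000) + (12.0000) + (3.0000) + (-4.0000) = 23.0000
Denominator Σ(y_t−ȳ)² = 76.0000
r_1 = 23.0000 / 76.0000 = 0.303

0.303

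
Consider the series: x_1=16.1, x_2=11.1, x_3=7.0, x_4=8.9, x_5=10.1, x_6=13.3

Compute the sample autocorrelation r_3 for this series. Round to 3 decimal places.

Mean x̄ = (16.1 + 11.1 + 7.0 + 8.9 + 10.1 + 13.3)/6 = 11.0833
Deviations from mean: 5.0167, 0.0167, -4.0833, -2.1833, -0.9833, 2.2167
Σ(x_t−x̄)(x_{t+3}−x̄) = (-10.9531) + (-0.0164) + (-9.0514) = -20.0208
Denominator Σ(x_t−x̄)² = 52.4883
r_3 = -20.0208 / 52.4883 = -0.381

-0.381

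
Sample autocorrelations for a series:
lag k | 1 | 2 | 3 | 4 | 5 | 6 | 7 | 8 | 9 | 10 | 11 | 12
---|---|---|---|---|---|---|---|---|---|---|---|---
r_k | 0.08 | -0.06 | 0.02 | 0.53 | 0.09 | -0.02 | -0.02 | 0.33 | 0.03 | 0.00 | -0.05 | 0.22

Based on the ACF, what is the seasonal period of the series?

The largest autocorrelation is r_4 = 0.53, with weaker echoes at lags 8 (0.33) and 12 (0.22); the remaining lags stay at or below 0.09.
The dominant spike at lag 4 indicates a seasonal period of 4.

4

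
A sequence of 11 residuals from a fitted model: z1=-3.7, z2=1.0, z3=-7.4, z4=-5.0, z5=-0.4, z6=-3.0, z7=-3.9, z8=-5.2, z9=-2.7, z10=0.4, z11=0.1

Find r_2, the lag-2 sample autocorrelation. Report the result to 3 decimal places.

Mean z̄ = (-3.7 + 1.0 − 7.4 − 5.0 − 0.4 − 3.0 − 3.9 − 5.2 − 2.7 + 0.4 + 0.1)/11 = -2.7091
Numerator Σ_{t=1}^{9}(z_t−z̄)(z_{t+2}−z̄) = -23.7693
Denominator Σ(z_t−z̄)² = 72.5891
r_2 = -23.7693 / 72.5891 = -0.327

-0.327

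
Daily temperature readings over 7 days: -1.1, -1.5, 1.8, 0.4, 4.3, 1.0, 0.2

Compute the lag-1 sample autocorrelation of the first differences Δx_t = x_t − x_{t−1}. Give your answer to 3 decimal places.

First differences Δx: -0.4, 3.3, -1.4, 3.9, -3.3, -0.8
Mean of differences = 0.2167
Numerator Σ(Δx_t−Δx̄)(Δx_{t+1}−Δx̄) = -22.2186
Denominator Σ(Δx_t−Δx̄)² = 39.4683
r_1(Δx) = -22.2186 / 39.4683 = -0.563

-0.563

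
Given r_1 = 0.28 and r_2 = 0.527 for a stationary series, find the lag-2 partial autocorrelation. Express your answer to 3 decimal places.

φ_{22} = (r_2 − r_1²) / (1 − r_1²)
r_1² = (0.28)² = 0.0784
Numerator = 0.527 − 0.0784 = 0.4486; denominator = 1 − 0.0784 = 0.9216
φ_{22} = 0.4486 / 0.9216 = 0.487

0.487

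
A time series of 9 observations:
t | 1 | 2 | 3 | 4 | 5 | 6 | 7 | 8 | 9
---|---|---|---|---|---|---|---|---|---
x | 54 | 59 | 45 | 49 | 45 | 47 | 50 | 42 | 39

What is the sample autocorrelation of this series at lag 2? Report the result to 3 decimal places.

-0.060

Mean x̄ = (54 + 59 + 45 + 49 + 45 + 47 + 50 + 42 + 39)/9 = 47.7778
Σ(x_t−x̄)(x_{t+2}−x̄) = (-17.2840) + (13.7160) + (7.7160) + (-0.9506) + (-6.1728) + (4.4938) + (-19.5062) = -17.9877
Denominator Σ(x_t−x̄)² = 297.5556
r_2 = -17.9877 / 297.5556 = -0.060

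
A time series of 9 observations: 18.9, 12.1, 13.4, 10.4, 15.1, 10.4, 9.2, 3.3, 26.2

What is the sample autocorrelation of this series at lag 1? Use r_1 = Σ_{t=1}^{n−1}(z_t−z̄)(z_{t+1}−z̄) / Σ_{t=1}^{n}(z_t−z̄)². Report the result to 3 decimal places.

-0.283

Mean z̄ = (18.9 + 12.1 + 13.4 + 10.4 + 15.1 + 10.4 + 9.2 + 3.3 + 26.2)/9 = 13.2222
Numerator Σ_{t=1}^{8}(z_t−z̄)(z_{t+1}−z̄) = -95.1794
Denominator Σ(z_t−z̄)² = 336.0356
r_1 = -95.1794 / 336.0356 = -0.283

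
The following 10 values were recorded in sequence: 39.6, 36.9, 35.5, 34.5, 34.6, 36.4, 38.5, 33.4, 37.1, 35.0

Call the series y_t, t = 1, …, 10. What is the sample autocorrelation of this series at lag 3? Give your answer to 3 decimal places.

Mean ȳ = (39.6 + 36.9 + 35.5 + 34.5 + 34.6 + 36.4 + 38.5 + 33.4 + 37.1 + 35.0)/10 = 36.1500
Numerator Σ_{t=1}^{7}(y_t−ȳ)(y_{t+3}−ȳ) = -9.0975
Denominator Σ(y_t−ȳ)² = 33.3850
r_3 = -9.0975 / 33.3850 = -0.273

-0.273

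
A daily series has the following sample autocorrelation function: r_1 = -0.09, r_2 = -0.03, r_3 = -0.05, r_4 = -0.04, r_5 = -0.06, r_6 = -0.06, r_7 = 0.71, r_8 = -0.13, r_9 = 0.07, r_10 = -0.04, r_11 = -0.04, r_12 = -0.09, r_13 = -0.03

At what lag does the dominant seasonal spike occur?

The largest autocorrelation is r_7 = 0.71; the remaining lags stay at or below 0.07.
The dominant spike at lag 7 indicates a seasonal period of 7.

7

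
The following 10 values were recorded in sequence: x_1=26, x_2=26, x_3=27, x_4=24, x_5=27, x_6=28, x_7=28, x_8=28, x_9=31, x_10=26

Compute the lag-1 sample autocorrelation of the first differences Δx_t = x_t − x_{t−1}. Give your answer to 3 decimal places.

First differences Δx: 0, 1, -3, 3, 1, 0, 0, 3, -5
Mean of differences = 0.0000
Numerator Σ(Δx_t−Δx̄)(Δx_{t+1}−Δx̄) = -24.0000
Denominator Σ(Δx_t−Δx̄)² = 54.0000
r_1(Δx) = -24.0000 / 54.0000 = -0.444

-0.444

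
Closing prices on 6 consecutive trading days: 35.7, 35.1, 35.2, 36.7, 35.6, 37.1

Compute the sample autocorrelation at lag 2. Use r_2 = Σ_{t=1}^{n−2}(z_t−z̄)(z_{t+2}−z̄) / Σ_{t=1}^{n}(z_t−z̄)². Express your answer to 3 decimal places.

Mean z̄ = (35.7 + 35.1 + 35.2 + 36.7 + 35.6 + 37.1)/6 = 35.9000
Numerator Σ_{t=1}^{4}(z_t−z̄)(z_{t+2}−z̄) = 0.6700
Denominator Σ(z_t−z̄)² = 3.3400
r_2 = 0.6700 / 3.3400 = 0.201

0.201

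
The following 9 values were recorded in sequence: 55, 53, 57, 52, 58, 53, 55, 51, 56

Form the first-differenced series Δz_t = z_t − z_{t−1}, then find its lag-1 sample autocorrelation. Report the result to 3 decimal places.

-0.834

First differences Δz: -2, 4, -5, 6, -5, 2, -4, 5
Mean of differences = 0.1250
Numerator Σ(Δz_t−Δz̄)(Δz_{t+1}−Δz̄) = -125.7656
Denominator Σ(Δz_t−Δz̄)² = 150.8750
r_1(Δz) = -125.7656 / 150.8750 = -0.834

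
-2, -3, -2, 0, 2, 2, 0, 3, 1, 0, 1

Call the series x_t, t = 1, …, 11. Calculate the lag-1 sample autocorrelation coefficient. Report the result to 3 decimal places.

0.517

Mean x̄ = (-2 − 3 − 2 + 0 + 2 + 2 + 0 + 3 + 1 + 0 + 1)/11 = 0.1818
Numerator Σ_{t=1}^{10}(x_t−x̄)(x_{t+1}−x̄) = 18.4215
Denominator Σ(x_t−x̄)² = 35.6364
r_1 = 18.4215 / 35.6364 = 0.517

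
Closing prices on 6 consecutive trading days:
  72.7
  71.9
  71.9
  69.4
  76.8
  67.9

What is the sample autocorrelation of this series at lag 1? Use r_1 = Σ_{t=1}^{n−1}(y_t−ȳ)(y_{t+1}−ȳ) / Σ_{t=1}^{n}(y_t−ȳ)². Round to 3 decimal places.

-0.674

Mean ȳ = (72.7 + 71.9 + 71.9 + 69.4 + 76.8 + 67.9)/6 = 71.7667
Deviations from mean: 0.9333, 0.1333, 0.1333, -2.3667, 5.0333, -3.8667
Σ(y_t−ȳ)(y_{t+1}−ȳ) = (0.1244) + (0.0178) + (-0.3156) + (-11.9122) + (-19.4622) = -31.5478
Denominator Σ(y_t−ȳ)² = 46.7933
r_1 = -31.5478 / 46.7933 = -0.674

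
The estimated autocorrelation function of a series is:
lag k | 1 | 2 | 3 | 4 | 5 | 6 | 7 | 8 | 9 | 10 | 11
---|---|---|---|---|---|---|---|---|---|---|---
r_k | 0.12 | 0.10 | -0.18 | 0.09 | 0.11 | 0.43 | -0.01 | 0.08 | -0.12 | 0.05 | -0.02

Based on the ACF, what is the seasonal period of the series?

6

The largest autocorrelation is r_6 = 0.43; the remaining lags stay at or below 0.12.
The dominant spike at lag 6 indicates a seasonal period of 6.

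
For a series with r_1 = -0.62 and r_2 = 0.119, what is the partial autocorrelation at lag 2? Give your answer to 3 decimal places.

-0.431

φ_{22} = (r_2 − r_1²) / (1 − r_1²)
r_1² = (-0.62)² = 0.3844
Numerator = 0.119 − 0.3844 = -0.2654; denominator = 1 − 0.3844 = 0.6156
φ_{22} = -0.2654 / 0.6156 = -0.431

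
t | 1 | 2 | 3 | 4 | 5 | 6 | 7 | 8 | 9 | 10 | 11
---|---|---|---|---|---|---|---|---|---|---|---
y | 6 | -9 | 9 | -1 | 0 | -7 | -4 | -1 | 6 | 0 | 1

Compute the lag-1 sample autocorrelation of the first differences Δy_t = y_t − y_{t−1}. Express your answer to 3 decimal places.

First differences Δy: -15, 18, -10, 1, -7, 3, 3, 7, -6, 1
Mean of differences = -0.5000
Numerator Σ(Δy_t−Δȳ)(Δy_{t+1}−Δȳ) = -501.7500
Denominator Σ(Δy_t−Δȳ)² = 800.5000
r_1(Δy) = -501.7500 / 800.5000 = -0.627

-0.627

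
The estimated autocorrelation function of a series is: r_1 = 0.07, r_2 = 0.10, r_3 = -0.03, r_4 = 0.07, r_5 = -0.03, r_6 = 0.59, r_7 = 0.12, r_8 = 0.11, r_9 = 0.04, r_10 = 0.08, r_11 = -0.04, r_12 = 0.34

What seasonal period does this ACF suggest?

The largest autocorrelation is r_6 = 0.59, with a weaker echo at lag 12 (0.34); the remaining lags stay at or below 0.12.
The dominant spike at lag 6 indicates a seasonal period of 6.

6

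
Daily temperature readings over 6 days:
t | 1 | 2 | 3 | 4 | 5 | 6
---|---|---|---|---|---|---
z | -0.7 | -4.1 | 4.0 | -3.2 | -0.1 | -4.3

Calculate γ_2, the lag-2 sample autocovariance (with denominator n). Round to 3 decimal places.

Mean z̄ = (-0.7 − 4.1 + 4.0 − 3.2 − 0.1 − 4.3)/6 = -1.4000
Σ_{t=1}^{4}(z_t−z̄)(z_{t+2}−z̄) = 20.8800
γ_2 = 20.8800 / 6 = 3.480

3.480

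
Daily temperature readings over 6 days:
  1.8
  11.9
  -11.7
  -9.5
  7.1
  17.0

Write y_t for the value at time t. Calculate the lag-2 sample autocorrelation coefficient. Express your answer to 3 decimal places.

Mean ȳ = (1.8 + 11.9 − 11.7 − 9.5 + 7.1 + 17.0)/6 = 2.7667
Deviations from mean: -0.9667, 9.1333, -14.4667, -12.2667, 4.3333, 14.2333
Σ(y_t−ȳ)(y_{t+2}−ȳ) = (13.9844) + (-112.0356) + (-62.6889) + (-174.5956) = -335.3356
Denominator Σ(y_t−ȳ)² = 665.4733
r_2 = -335.3356 / 665.4733 = -0.504

-0.504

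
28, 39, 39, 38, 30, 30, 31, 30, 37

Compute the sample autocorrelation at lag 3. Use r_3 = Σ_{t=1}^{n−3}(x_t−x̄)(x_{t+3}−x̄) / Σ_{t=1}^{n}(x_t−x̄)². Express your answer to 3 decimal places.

Mean x̄ = (28 + 39 + 39 + 38 + 30 + 30 + 31 + 30 + 37)/9 = 33.5556
Numerator Σ_{t=1}^{6}(x_t−x̄)(x_{t+3}−x̄) = -74.3704
Denominator Σ(x_t−x̄)² = 166.2222
r_3 = -74.3704 / 166.2222 = -0.447

-0.447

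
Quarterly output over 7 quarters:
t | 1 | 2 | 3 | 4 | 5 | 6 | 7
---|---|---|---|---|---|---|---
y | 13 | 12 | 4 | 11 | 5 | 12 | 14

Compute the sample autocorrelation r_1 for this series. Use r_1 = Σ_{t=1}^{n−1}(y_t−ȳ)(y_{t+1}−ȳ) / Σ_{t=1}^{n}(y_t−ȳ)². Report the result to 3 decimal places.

Mean ȳ = (13 + 12 + 4 + 11 + 5 + 12 + 14)/7 = 10.1429
Deviations from mean: 2.8571, 1.8571, -6.1429, 0.8571, -5.1429, 1.8571, 3.8571
Σ(y_t−ȳ)(y_{t+1}−ȳ) = (5.3061) + (-11.4082) + (-5.2653) + (-4.4082) + (-9.5510) + (7.1633) = -18.1633
Denominator Σ(y_t−ȳ)² = 94.8571
r_1 = -18.1633 / 94.8571 = -0.191

-0.191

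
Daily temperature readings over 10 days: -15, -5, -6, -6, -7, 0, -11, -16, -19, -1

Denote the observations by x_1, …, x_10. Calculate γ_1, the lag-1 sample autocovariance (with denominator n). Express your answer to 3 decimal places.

Mean x̄ = (-15 − 5 − 6 − 6 − 7 + 0 − 11 − 16 − 19 − 1)/10 = -8.6000
Σ_{t=1}^{9}(x_t−x̄)(x_{t+1}−x̄) = 6.0400
γ_1 = 6.0400 / 10 = 0.604

0.604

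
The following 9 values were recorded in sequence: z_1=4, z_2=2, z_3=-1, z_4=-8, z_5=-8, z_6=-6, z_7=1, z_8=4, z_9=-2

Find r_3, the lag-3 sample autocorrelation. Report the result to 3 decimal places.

-0.605

Mean z̄ = (4 + 2 − 1 − 8 − 8 − 6 + 1 + 4 − 2)/9 = -1.5556
Numerator Σ_{t=1}^{6}(z_t−z̄)(z_{t+3}−z̄) = -111.4815
Denominator Σ(z_t−z̄)² = 184.2222
r_3 = -111.4815 / 184.2222 = -0.605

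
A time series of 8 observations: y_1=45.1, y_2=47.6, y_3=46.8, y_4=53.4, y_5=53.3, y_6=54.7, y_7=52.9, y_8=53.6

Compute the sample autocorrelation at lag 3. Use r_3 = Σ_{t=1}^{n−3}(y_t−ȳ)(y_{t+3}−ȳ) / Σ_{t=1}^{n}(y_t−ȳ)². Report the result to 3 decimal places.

-0.269

Mean ȳ = (45.1 + 47.6 + 46.8 + 53.4 + 53.3 + 54.7 + 52.9 + 53.6)/8 = 50.9250
Σ(y_t−ȳ)(y_{t+3}−ȳ) = (-14.4169) + (-7.8969) + (-15.5719) + (4.8881) + (6.3531) = -26.6444
Denominator Σ(y_t−ȳ)² = 99.0750
r_3 = -26.6444 / 99.0750 = -0.269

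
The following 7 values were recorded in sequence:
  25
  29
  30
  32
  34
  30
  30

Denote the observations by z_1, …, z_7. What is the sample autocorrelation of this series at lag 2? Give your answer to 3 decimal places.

Mean z̄ = (25 + 29 + 30 + 32 + 34 + 30 + 30)/7 = 30.0000
Deviations from mean: -5.0000, -1.0000, 0.0000, 2.0000, 4.0000, 0.0000, 0.0000
Numerator Σ_{t=1}^{5}(z_t−z̄)(z_{t+2}−z̄) = -2.0000
Denominator Σ(z_t−z̄)² = 46.0000
r_2 = -2.0000 / 46.0000 = -0.043

-0.043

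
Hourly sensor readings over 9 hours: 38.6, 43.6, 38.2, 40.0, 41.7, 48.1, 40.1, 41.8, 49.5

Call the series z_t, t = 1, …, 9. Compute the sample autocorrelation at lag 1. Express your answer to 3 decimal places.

-0.139

Mean z̄ = (38.6 + 43.6 + 38.2 + 40.0 + 41.7 + 48.1 + 40.1 + 41.8 + 49.5)/9 = 42.4000
Numerator Σ_{t=1}^{8}(z_t−z̄)(z_{t+1}−z̄) = -17.8200
Denominator Σ(z_t−z̄)² = 128.3200
r_1 = -17.8200 / 128.3200 = -0.139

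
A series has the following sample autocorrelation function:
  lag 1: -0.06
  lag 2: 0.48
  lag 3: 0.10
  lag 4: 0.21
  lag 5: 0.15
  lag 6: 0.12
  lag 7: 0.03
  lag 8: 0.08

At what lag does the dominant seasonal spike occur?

The largest autocorrelation is r_2 = 0.48, with a weaker echo at lag 4 (0.21); the remaining lags stay at or below 0.15.
The dominant spike at lag 2 indicates a seasonal period of 2.

2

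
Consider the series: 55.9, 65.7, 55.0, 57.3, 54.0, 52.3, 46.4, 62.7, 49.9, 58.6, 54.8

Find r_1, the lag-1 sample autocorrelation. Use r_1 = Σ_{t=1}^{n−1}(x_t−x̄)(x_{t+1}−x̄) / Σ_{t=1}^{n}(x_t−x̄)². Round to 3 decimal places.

-0.326

Mean x̄ = (55.9 + 65.7 + 55.0 + 57.3 + 54.0 + 52.3 + 46.4 + 62.7 + 49.9 + 58.6 + 54.8)/11 = 55.6909
Numerator Σ_{t=1}^{10}(x_t−x̄)(x_{t+1}−x̄) = -96.5646
Denominator Σ(x_t−x̄)² = 295.8891
r_1 = -96.5646 / 295.8891 = -0.326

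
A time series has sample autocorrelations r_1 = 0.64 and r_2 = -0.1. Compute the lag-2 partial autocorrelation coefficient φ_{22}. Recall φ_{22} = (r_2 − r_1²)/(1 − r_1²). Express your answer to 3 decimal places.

-0.863

φ_{22} = (r_2 − r_1²) / (1 − r_1²)
r_1² = (0.64)² = 0.4096
Numerator = -0.1 − 0.4096 = -0.5096; denominator = 1 − 0.4096 = 0.5904
φ_{22} = -0.5096 / 0.5904 = -0.863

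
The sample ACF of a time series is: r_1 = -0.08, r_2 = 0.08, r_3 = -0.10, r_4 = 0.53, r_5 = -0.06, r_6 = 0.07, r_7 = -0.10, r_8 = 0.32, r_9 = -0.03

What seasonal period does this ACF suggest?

The largest autocorrelation is r_4 = 0.53, with a weaker echo at lag 8 (0.32); the remaining lags stay at or below 0.08.
The dominant spike at lag 4 indicates a seasonal period of 4.

4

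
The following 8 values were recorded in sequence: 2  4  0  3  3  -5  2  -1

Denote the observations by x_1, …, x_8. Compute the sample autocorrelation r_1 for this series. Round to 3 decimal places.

Mean x̄ = (2 + 4 + 0 + 3 + 3 − 5 + 2 − 1)/8 = 1.0000
Deviations from mean: 1.0000, 3.0000, -1.0000, 2.0000, 2.0000, -6.0000, 1.0000, -2.0000
Σ(x_t−x̄)(x_{t+1}−x̄) = (3.0000) + (-3.0000) + (-2.0000) + (4.0000) + (-12.0000) + (-6.0000) + (-2.0000) = -18.0000
Denominator Σ(x_t−x̄)² = 60.0000
r_1 = -18.0000 / 60.0000 = -0.300

-0.300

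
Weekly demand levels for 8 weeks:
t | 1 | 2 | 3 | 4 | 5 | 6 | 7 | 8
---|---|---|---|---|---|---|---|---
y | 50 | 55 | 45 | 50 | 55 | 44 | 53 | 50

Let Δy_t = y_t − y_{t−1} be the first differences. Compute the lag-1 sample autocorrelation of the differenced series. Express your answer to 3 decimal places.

-0.663

First differences Δy: 5, -10, 5, 5, -11, 9, -3
Mean of differences = 0.0000
Numerator Σ(Δy_t−Δȳ)(Δy_{t+1}−Δȳ) = -256.0000
Denominator Σ(Δy_t−Δȳ)² = 386.0000
r_1(Δy) = -256.0000 / 386.0000 = -0.663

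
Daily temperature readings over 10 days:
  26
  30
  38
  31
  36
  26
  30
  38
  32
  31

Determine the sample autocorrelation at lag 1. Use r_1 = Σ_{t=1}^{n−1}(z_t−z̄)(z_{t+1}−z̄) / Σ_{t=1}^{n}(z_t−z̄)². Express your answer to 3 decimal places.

-0.195

Mean z̄ = (26 + 30 + 38 + 31 + 36 + 26 + 30 + 38 + 32 + 31)/10 = 31.8000
Numerator Σ_{t=1}^{9}(z_t−z̄)(z_{t+1}−z̄) = -33.0400
Denominator Σ(z_t−z̄)² = 169.6000
r_1 = -33.0400 / 169.6000 = -0.195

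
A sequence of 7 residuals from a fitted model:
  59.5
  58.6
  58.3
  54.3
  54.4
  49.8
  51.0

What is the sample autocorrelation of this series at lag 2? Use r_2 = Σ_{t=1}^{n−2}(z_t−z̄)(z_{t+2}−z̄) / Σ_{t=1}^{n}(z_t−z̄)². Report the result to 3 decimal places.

0.183

Mean z̄ = (59.5 + 58.6 + 58.3 + 54.3 + 54.4 + 49.8 + 51.0)/7 = 55.1286
Deviations from mean: 4.3714, 3.4714, 3.1714, -0.8286, -0.7286, -5.3286, -4.1286
Σ(z_t−z̄)(z_{t+2}−z̄) = (13.8637) + (-2.8763) + (-2.3106) + (4.4151) + (3.0080) = 16.0998
Denominator Σ(z_t−z̄)² = 87.8743
r_2 = 16.0998 / 87.8743 = 0.183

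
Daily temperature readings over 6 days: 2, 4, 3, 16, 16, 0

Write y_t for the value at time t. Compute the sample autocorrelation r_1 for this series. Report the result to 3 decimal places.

Mean ȳ = (2 + 4 + 3 + 16 + 16 + 0)/6 = 6.8333
Deviations from mean: -4.8333, -2.8333, -3.8333, 9.1667, 9.1667, -6.8333
Σ(y_t−ȳ)(y_{t+1}−ȳ) = (13.6944) + (10.8611) + (-35.1389) + (84.0278) + (-62.6389) = 10.8056
Denominator Σ(y_t−ȳ)² = 260.8333
r_1 = 10.8056 / 260.8333 = 0.041

0.041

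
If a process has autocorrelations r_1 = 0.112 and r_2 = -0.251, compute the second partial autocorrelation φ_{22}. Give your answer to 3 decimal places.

-0.267

φ_{22} = (r_2 − r_1²) / (1 − r_1²)
r_1² = (0.112)² = 0.012544
Numerator = -0.251 − 0.0125 = -0.2635; denominator = 1 − 0.0125 = 0.9875
φ_{22} = -0.2635 / 0.9875 = -0.267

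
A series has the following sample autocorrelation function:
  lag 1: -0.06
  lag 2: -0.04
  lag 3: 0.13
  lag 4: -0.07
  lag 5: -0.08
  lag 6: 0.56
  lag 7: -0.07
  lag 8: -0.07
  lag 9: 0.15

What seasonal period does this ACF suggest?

The largest autocorrelation is r_6 = 0.56; the remaining lags stay at or below 0.15.
The dominant spike at lag 6 indicates a seasonal period of 6.

6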